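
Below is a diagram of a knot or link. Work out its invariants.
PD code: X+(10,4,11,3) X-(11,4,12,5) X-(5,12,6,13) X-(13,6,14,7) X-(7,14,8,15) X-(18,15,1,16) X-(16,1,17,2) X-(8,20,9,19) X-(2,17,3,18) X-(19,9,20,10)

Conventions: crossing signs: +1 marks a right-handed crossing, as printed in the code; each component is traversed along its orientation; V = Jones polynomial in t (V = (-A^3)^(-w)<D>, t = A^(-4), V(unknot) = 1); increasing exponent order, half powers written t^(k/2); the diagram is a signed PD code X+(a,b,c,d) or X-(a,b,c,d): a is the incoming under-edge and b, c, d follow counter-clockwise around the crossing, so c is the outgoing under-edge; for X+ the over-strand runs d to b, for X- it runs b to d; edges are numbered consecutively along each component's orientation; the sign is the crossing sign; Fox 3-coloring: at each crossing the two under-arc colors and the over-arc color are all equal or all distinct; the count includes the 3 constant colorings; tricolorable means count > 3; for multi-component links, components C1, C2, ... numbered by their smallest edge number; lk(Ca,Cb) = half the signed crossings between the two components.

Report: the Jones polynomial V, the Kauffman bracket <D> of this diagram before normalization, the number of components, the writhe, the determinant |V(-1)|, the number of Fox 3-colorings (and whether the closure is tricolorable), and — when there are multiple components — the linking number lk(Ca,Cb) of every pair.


Jones polynomial: V(t) = -t^(-21/2) + 2t^(-19/2) - 2t^(-17/2) + 4t^(-15/2) - 3t^(-13/2) + 2t^(-11/2) - 3t^(-9/2) - t^(-5/2)
<D> = -A^-14 - 3A^-6 + 2A^-2 - 3A^2 + 4A^6 - 2A^10 + 2A^14 - A^18; writhe -8
components 2, writhe -8 (10 crossings)
linking number lk(C1,C2) = -1
3-colorings: 27 of 3^10, det 18 — tricolorable
note: summing lk over 1 pair gives -1


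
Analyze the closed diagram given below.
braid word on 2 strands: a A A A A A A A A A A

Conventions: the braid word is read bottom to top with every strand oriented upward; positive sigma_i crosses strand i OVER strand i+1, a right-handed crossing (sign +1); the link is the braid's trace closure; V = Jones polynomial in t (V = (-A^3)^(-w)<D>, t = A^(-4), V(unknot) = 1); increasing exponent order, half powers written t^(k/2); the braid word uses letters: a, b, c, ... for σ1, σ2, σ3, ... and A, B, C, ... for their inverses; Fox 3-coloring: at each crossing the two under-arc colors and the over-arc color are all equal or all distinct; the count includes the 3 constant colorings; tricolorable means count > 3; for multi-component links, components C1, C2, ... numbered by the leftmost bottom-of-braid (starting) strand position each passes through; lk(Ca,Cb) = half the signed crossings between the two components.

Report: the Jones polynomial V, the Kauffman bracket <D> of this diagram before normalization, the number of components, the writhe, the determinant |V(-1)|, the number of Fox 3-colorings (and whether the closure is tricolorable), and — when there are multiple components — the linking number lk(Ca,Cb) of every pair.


V(t) = -t^-13 + t^-12 - t^-11 + t^-10 - t^-9 + t^-8 - t^-7 + t^-6 + t^-4
bracket: -A^-11 - A^-3 + A - A^5 + A^9 - A^13 + A^17 - A^21 + A^25, w = -9
1 component, writhe -9, over 11 crossings
det 9, colorings 9 of 3^11 — tricolorable
observation: V spans 9 powers of t: at least 9 crossings in any diagram


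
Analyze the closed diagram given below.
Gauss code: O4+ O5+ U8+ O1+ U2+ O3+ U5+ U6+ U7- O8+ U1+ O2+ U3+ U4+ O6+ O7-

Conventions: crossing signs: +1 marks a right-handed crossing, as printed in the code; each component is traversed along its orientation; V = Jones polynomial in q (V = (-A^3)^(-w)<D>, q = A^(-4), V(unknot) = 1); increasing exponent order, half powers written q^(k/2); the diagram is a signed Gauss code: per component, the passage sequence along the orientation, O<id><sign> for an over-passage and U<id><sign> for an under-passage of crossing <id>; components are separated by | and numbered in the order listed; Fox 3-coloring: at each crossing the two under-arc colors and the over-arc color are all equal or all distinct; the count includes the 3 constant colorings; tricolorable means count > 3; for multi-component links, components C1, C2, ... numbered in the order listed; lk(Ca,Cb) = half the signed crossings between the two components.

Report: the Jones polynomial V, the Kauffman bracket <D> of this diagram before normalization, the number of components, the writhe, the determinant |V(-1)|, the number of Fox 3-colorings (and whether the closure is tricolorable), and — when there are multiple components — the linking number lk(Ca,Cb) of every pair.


V(q) = q^2 + q^4 - q^5 + q^6 - q^7
bracket: -A^-10 + A^-6 - A^-2 + A^2 + A^10, w = +6
1 component, writhe +6, over 8 crossings
det 5, colorings 3 of 3^8 — not tricolorable
observation: w = +6 (over 8 crossings) is diagram-only; (-A^3)^(-6) removes it from V


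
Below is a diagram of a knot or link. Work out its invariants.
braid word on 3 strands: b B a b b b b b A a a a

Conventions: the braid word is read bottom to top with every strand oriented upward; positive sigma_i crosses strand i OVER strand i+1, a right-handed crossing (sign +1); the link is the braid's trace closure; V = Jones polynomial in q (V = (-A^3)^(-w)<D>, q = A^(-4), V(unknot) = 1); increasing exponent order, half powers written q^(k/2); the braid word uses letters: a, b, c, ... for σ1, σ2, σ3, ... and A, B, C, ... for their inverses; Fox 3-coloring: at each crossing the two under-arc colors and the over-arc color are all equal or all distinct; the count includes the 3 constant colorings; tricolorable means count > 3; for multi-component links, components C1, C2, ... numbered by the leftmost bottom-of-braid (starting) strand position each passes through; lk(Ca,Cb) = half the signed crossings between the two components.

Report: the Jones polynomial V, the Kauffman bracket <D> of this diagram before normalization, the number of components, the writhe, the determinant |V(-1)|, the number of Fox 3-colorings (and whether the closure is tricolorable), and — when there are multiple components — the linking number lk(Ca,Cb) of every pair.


V(q) = q^3 + 2q^5 - 2q^6 + 2q^7 - 3q^8 + 2q^9 - 2q^10 + q^11
bracket: A^-20 - 2A^-16 + 2A^-12 - 3A^-8 + 2A^-4 - 2 + 2A^4 + A^12, w = +8
1 component, writhe +8, over 12 crossings
det 15, colorings 9 of 3^12 — tricolorable
observation: V spans 8 powers of q: at least 8 crossings in any diagram


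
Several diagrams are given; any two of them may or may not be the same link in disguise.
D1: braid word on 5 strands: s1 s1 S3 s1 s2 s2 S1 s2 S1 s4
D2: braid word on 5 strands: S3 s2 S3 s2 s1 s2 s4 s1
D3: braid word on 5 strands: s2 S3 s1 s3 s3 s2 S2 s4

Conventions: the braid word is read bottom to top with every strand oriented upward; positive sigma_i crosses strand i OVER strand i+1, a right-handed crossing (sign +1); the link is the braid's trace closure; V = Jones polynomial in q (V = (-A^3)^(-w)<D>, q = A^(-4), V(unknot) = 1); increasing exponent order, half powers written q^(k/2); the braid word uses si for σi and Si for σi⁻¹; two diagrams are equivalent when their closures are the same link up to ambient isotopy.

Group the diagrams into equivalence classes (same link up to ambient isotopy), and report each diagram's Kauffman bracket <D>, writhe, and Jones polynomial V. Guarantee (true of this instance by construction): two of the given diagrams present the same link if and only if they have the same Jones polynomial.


classes: {D1} | {D2} | {D3}
V(D1) = q - q^2 + 2q^3 - q^4 + q^5 - q^6  [10 crossings, <D> = -A^-12 + A^-8 - A^-4 + 2 - A^4 + A^8, w = +4]
V(D2) = q^-1 - 1 + 2q - 2q^2 + 2q^3 - 2q^4 + q^5  [8 crossings, <D> = A^-8 - 2A^-4 + 2 - 2A^4 + 2A^8 - A^12 + A^16, w = +4]
V(D3) = 1  [8 crossings, <D> = A^12, w = +4]
note: comparing 3 Jones polynomials yields 3 groups


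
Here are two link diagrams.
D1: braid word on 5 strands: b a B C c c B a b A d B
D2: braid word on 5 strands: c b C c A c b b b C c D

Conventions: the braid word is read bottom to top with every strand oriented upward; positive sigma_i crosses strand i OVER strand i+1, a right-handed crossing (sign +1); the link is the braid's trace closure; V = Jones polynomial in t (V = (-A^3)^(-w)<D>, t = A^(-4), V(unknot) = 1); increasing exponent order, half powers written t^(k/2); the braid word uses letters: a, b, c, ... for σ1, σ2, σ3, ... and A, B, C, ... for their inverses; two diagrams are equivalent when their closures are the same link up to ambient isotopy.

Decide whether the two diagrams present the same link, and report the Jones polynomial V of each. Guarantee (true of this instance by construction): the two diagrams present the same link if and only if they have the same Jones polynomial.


same link: no
V(D1) = 1  [12 crossings, <D> = A^6, w = +2]
V(D2) = t^2 + t^4 - t^5 + t^6 - t^7  (w +4, c 12, <D> = -A^-16 + A^-12 - A^-8 + A^-4 + A^4)
note: comparing 2 Jones polynomials yields 2 groups


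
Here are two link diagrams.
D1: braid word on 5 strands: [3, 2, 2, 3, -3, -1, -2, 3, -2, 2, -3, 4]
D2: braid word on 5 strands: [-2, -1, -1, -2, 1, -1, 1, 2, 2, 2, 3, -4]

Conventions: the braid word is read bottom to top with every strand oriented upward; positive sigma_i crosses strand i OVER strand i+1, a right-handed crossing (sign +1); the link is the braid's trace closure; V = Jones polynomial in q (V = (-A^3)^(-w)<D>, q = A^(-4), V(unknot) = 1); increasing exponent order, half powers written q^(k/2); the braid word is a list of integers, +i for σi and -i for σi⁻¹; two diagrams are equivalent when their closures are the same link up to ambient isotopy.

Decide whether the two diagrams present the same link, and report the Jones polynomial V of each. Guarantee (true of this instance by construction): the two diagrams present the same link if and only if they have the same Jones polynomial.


same link: no
V(D1) = 1  [12 crossings, <D> = A^6, w = +2]
V(D2) = q^-2 - q^-1 + 1 - q + q^2  [12 crossings, <D> = A^-8 - A^-4 + 1 - A^4 + A^8, w = 0]
insight: comparing 2 Jones polynomials yields 2 groups


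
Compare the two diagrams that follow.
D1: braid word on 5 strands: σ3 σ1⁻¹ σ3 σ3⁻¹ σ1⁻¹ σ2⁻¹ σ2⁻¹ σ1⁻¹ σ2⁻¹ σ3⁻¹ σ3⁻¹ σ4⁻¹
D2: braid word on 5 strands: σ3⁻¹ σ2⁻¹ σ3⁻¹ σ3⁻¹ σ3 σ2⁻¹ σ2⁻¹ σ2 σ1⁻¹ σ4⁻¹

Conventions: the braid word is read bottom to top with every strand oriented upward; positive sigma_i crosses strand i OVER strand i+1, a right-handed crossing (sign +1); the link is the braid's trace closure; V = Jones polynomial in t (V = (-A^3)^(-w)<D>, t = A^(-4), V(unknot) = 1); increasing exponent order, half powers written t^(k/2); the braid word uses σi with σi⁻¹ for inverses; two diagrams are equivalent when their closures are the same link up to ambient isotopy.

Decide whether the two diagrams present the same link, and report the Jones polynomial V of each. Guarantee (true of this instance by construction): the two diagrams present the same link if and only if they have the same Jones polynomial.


equivalent: no
D1 (bracket A^-16 + A^-8 - A^-4 + 1 - A^4; 12 crossings at w = -8): V = -t^-7 + t^-6 - t^-5 + t^-4 + t^-2
V(D2) = -t^-4 + t^-3 + t^-1  (w -6, c 10, <D> = A^-14 + A^-6 - A^-2)
key observation: 2 values of V(t) split the 2 diagrams


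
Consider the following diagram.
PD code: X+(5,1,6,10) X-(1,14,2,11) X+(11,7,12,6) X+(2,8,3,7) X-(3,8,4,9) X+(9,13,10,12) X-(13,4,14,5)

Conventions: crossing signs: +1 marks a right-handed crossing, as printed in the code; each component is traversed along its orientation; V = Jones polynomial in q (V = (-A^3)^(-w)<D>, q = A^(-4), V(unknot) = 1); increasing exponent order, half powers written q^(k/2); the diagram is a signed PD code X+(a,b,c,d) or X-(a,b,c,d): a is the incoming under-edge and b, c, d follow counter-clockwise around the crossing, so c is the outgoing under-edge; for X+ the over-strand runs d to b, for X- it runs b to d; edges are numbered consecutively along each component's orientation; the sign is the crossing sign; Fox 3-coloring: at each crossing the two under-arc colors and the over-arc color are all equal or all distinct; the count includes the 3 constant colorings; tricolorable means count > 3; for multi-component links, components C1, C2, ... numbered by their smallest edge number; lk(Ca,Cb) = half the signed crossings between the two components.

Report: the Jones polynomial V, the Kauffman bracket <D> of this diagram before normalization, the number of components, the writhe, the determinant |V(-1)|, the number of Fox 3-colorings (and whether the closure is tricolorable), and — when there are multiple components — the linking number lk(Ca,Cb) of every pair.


V = -q^(-3/2) + q^(-1/2) - 2q^(1/2) + q^(3/2) - 2q^(5/2) + q^(7/2)
<D> = -A^-11 + 2A^-7 - A^-3 + 2A - A^5 + A^9 (w = +1)
2 components over 7 crossings, w = +1
lk(C1,C2): 0
3 Fox colorings among 3^7, |V(-1)| = 8: not tricolorable
why: w = +1 (over 7 crossings) is diagram-only; (-A^3)^(-1) removes it from V


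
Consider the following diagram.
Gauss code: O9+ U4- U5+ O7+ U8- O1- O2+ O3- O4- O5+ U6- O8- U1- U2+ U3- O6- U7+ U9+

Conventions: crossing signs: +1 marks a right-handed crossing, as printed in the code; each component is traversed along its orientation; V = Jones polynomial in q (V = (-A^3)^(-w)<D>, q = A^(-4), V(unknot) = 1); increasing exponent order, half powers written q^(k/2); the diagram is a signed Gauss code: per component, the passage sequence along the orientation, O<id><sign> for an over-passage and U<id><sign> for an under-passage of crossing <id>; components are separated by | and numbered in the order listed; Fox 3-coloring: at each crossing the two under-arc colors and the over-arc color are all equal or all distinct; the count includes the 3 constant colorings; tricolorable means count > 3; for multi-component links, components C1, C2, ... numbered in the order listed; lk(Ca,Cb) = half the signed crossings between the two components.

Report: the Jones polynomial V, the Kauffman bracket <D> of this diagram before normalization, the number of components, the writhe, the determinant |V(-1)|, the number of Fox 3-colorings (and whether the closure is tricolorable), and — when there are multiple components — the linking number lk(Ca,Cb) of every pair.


Jones polynomial: V(q) = -q^-4 + q^-3 + q^-1
<D> = -A - A^9 + A^13; writhe -1
components 1, writhe -1 (9 crossings)
3-colorings: 9 of 3^9, det 3 — tricolorable
note: the span of V is 3, forcing >= 3 crossings in any diagram


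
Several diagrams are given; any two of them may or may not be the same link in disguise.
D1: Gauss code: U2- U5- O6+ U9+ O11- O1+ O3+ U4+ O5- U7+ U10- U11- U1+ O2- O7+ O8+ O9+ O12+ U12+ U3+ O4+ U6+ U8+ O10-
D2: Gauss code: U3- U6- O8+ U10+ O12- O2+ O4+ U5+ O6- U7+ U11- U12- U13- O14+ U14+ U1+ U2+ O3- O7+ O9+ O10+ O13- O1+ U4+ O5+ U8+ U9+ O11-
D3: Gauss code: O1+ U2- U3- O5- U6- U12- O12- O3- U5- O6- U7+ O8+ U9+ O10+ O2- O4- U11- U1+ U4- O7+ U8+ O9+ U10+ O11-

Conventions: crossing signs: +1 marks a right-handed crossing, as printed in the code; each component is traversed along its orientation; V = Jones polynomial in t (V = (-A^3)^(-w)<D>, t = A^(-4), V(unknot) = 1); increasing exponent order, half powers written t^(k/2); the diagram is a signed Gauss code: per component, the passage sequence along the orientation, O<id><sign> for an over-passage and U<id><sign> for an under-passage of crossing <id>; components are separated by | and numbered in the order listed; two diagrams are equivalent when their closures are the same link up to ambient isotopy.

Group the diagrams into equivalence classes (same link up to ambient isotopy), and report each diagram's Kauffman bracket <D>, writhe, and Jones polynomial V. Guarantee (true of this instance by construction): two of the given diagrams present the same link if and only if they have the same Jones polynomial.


equivalence classes: {D1, D2} | {D3}
D1 (bracket A^-8 - 2A^-4 + 2 - 2A^4 + 2A^8 - A^12 + A^16; 12 crossings at w = +4): V = t^-1 - 1 + 2t - 2t^2 + 2t^3 - 2t^4 + t^5
D2 (bracket A^-8 - 2A^-4 + 2 - 2A^4 + 2A^8 - A^12 + A^16; 14 crossings at w = +4): V = t^-1 - 1 + 2t - 2t^2 + 2t^3 - 2t^4 + t^5
D3 (bracket -A^-18 + A^-14 - A^-10 + 3A^-6 - A^-2 + A^2 - A^6; 12 crossings at w = -2): V = -t^-3 + t^-2 - t^-1 + 3 - t + t^2 - t^3
key observation: 2 classes among 3 diagrams; unequal V(t) rules out equality


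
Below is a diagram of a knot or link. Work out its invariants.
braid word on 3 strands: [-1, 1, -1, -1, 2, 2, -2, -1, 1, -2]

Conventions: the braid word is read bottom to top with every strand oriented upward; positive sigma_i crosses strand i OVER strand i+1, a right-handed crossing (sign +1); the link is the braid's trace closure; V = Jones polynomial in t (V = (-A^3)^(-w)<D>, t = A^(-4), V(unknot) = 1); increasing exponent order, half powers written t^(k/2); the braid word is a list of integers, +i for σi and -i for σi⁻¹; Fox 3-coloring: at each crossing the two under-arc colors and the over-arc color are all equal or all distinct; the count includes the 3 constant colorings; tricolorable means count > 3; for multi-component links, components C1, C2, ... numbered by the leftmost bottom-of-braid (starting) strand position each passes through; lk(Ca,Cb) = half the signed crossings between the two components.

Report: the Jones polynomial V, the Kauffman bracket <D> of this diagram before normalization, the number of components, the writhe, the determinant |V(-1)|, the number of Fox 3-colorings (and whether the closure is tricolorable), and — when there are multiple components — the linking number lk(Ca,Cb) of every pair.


V(t) = t^-3 + t^-2 + t^-1 + 1
bracket: A^-6 + A^-2 + A^2 + A^6, w = -2
3 components, writhe -2, over 10 crossings
lk(C1,C2) = -1
linking number lk(C1,C3) = 0
lk(C2,C3): 0
det 0, colorings 9 of 3^10 — tricolorable
observation: w = -2 shifts under R1 moves; the (-A^3)^(2) factor cancels that in V


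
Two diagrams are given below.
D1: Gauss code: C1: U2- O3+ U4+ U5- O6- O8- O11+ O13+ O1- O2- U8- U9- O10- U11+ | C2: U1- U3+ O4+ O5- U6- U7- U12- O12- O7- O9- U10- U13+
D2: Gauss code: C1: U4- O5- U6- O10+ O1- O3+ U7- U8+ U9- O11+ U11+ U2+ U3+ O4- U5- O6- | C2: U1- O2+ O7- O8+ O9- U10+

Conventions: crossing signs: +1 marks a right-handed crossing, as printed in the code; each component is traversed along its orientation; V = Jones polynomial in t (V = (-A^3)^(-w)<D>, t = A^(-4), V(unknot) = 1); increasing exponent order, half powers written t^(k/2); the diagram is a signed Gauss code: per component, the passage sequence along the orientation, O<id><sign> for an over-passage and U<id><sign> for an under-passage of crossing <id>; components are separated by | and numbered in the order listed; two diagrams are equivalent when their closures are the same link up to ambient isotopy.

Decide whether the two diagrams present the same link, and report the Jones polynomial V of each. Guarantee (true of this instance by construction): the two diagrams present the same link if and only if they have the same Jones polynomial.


same link: no
V(D1) = -t^(-5/2) - t^(-1/2)  [13 crossings, <D> = A^-13 + A^-5, w = -5]
V(D2) = t^(-9/2) - t^(-5/2) - t^(-3/2) - t^(-1/2)  (w -1, c 11, <D> = A^-1 + A^3 + A^7 - A^15)
note: 2 values of V(t) split the 2 diagrams


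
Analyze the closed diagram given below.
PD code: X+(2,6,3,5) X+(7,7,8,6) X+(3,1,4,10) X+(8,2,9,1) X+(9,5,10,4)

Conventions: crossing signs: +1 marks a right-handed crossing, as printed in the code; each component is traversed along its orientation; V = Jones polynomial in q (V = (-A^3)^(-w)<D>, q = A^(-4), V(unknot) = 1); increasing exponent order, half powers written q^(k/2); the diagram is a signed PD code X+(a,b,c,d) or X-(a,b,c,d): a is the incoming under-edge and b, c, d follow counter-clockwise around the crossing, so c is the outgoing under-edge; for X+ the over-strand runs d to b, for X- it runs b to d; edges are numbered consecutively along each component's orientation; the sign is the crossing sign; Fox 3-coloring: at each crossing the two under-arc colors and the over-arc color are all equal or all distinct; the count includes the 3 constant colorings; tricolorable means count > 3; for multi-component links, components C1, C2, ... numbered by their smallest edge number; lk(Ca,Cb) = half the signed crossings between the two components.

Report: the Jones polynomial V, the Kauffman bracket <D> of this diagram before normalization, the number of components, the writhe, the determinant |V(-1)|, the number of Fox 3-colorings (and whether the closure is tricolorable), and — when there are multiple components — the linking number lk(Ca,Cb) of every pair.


V = q + q^3 - q^4
<D> = A^-1 - A^3 - A^11 (w = +5)
1 component over 5 crossings, w = +5
9 Fox colorings among 3^5, |V(-1)| = 3: tricolorable
why: det 3 = |V(-1)|; divisible by 3, so tricolorable


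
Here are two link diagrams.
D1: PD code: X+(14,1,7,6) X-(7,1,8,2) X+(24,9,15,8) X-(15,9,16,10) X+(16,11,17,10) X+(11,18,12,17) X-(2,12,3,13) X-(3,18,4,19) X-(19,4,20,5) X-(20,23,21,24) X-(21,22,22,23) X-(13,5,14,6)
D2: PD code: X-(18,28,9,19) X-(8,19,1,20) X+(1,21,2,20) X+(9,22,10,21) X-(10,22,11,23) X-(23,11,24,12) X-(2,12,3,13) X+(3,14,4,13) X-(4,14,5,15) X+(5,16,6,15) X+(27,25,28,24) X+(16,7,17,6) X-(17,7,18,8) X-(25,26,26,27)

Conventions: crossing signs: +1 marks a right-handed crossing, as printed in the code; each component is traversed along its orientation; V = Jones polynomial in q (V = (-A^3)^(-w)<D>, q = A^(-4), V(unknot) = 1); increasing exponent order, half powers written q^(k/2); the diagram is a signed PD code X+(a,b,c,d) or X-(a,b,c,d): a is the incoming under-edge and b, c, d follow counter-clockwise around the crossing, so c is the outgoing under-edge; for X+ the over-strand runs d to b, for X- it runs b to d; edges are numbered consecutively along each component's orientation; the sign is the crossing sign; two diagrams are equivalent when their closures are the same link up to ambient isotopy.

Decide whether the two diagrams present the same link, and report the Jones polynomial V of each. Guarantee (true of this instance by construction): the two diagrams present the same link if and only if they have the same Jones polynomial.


equivalent: no
V(D1) = q^-4 + q^-2 + 2  (w -4, c 12, <D> = 2A^-12 + A^-4 + A^4)
V(D2) = q^-3 + q^-2 + q^-1 + 1  [14 crossings, <D> = A^-6 + A^-2 + A^2 + A^6, w = -2]
key observation: V(q) takes 2 values over 2 diagrams, fixing the grouping


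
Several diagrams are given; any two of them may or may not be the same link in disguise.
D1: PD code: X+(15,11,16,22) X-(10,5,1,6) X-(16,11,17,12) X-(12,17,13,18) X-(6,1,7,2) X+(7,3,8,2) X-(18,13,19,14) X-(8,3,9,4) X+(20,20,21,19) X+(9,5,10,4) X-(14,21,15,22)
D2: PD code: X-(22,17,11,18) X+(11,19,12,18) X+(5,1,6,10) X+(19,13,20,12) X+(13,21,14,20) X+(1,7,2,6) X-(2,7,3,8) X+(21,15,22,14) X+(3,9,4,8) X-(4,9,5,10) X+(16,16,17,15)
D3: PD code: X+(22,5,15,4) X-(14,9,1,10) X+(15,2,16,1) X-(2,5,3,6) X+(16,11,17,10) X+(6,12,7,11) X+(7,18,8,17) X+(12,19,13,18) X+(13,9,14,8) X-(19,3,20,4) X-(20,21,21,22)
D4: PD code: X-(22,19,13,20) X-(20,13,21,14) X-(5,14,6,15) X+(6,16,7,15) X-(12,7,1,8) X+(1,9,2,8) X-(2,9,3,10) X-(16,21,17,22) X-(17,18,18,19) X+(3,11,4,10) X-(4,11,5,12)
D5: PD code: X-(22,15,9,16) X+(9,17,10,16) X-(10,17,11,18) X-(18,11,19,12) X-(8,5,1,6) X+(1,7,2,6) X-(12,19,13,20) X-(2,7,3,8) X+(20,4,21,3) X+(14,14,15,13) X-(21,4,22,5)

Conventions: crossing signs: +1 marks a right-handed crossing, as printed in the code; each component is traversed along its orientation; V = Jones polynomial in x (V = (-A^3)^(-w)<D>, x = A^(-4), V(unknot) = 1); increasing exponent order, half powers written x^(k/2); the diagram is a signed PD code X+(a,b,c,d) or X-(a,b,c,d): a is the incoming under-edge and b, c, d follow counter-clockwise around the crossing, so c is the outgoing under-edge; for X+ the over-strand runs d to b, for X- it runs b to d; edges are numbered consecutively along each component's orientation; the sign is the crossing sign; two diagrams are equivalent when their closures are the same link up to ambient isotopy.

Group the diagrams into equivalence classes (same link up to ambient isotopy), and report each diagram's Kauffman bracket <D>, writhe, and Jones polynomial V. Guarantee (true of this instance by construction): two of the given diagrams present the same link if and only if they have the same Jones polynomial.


classes: {D1, D4, D5} | {D2} | {D3}
V(D1) = x^(-9/2) - x^(-5/2) - x^(-3/2) - x^(-1/2)  [11 crossings, <D> = A^-7 + A^-3 + A - A^9, w = -3]
V(D2) = -x^(1/2) - x^(3/2) - x^(5/2) + x^(9/2)  [11 crossings, <D> = -A^-3 + A^5 + A^9 + A^13, w = +5]
D3 (bracket A^-13 - A^-9 + A^-5 + A^3; 11 crossings at w = +3): V = -x^(3/2) - x^(7/2) + x^(9/2) - x^(11/2)
D4 (bracket A^-13 + A^-9 + A^-5 - A^3; 11 crossings at w = -5): V = x^(-9/2) - x^(-5/2) - x^(-3/2) - x^(-1/2)
V(D5) = x^(-9/2) - x^(-5/2) - x^(-3/2) - x^(-1/2)  [11 crossings, <D> = A^-7 + A^-3 + A - A^9, w = -3]
insight: 3 classes among 5 diagrams; unequal V(x) rules out equality


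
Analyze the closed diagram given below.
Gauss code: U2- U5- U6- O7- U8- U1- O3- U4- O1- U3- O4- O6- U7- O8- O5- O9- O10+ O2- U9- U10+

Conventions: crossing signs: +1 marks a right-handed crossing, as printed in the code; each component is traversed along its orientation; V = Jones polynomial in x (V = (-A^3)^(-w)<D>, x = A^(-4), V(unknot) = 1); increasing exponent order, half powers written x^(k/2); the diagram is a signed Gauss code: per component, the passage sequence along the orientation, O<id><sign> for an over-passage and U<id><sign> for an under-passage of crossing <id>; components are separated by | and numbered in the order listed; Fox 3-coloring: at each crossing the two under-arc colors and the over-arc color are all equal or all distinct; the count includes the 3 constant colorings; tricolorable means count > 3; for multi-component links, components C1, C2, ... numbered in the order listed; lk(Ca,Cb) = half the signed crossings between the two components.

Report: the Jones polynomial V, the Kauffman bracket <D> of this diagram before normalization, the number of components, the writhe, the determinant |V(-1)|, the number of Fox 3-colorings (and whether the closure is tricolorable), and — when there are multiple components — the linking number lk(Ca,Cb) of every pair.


Jones polynomial: V(x) = x^-8 - 2x^-7 + x^-6 - 2x^-5 + 2x^-4 + x^-2
<D> = A^-16 + 2A^-8 - 2A^-4 + 1 - 2A^4 + A^8; writhe -8
components 1, writhe -8 (10 crossings)
3-colorings: 27 of 3^10, det 9 — tricolorable
note: det 9 = |V(-1)|; divisible by 3, so tricolorable


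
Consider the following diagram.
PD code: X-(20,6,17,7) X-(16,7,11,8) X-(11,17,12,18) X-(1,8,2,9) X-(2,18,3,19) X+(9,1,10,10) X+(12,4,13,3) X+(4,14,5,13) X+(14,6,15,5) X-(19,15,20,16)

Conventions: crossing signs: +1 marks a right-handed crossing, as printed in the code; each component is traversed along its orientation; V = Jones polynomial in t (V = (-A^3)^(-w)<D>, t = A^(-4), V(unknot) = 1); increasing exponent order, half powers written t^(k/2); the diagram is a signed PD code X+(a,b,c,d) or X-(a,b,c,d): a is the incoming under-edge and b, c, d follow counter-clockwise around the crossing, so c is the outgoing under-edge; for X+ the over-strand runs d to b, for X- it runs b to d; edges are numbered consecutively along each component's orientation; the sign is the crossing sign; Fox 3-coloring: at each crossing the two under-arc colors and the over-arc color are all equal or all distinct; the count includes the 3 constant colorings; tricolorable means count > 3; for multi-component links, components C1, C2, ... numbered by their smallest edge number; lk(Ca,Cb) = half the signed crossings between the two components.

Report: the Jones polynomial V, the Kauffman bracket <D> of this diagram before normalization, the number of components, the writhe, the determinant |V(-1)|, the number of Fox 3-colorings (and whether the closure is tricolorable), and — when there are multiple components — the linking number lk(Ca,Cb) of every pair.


V(t) = t^-4 + t^-2 + 2
bracket: 2A^-6 + A^2 + A^10, w = -2
3 components, writhe -2, over 10 crossings
lk(C1,C2) = +1
linking number lk(C1,C3) = -1
lk(C2,C3): -1
det 4, colorings 3 of 3^10 — not tricolorable
observation: the 3 component pairs carry total linking -1


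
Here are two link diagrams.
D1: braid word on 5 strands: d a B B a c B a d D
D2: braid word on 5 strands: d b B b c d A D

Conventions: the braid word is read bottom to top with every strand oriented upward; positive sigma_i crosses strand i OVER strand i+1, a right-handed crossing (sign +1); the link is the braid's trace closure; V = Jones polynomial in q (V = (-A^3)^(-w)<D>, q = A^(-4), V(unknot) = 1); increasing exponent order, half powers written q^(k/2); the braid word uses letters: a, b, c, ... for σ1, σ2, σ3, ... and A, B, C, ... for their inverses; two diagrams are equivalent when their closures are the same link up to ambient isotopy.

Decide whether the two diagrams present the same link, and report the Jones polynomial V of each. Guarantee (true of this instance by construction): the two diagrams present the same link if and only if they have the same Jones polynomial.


same link: no
V(D1) = -q^-3 + 2q^-2 - 2q^-1 + 3 - 2q + 2q^2 - q^3  [10 crossings, <D> = -A^-6 + 2A^-2 - 2A^2 + 3A^6 - 2A^10 + 2A^14 - A^18, w = +2]
D2 (bracket A^6; 8 crossings at w = +2): V = 1
note: 2 values of V(q) split the 2 diagrams


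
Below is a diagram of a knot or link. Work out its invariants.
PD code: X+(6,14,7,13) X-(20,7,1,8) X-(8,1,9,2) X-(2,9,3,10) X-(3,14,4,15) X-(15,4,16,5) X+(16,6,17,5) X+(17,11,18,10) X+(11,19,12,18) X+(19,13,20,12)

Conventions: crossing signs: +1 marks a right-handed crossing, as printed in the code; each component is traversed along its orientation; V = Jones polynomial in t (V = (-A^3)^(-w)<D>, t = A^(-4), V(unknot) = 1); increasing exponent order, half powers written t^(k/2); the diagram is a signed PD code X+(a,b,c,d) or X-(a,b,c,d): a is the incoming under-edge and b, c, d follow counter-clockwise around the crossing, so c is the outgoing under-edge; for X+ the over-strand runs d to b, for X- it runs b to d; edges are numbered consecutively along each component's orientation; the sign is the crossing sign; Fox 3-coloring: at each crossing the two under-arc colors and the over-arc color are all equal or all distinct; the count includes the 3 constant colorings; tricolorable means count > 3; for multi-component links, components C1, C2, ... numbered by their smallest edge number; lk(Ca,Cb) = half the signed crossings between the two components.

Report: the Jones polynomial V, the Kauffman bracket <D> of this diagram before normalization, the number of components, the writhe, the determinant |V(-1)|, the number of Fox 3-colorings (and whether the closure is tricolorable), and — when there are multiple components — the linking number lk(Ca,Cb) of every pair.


Jones polynomial: V(t) = -t^-3 + t^-2 - t^-1 + 3 - t + t^2 - t^3
<D> = -A^-12 + A^-8 - A^-4 + 3 - A^4 + A^8 - A^12; writhe 0
components 1, writhe 0 (10 crossings)
3-colorings: 27 of 3^10, det 9 — tricolorable
note: det 9 = |V(-1)|; divisible by 3, so tricolorable


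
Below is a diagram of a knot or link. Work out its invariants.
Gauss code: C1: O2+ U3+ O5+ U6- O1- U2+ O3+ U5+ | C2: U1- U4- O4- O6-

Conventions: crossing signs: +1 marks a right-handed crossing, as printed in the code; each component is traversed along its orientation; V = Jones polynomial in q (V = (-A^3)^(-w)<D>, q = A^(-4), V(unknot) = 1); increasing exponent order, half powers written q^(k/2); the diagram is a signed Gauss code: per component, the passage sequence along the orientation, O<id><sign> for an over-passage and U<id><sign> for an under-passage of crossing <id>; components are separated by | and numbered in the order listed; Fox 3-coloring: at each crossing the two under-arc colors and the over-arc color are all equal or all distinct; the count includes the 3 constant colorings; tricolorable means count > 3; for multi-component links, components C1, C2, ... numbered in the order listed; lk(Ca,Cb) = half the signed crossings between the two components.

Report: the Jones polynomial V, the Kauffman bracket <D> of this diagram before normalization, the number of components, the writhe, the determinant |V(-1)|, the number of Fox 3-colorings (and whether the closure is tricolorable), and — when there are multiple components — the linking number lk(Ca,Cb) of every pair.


Jones polynomial: V(q) = -q^(-3/2) - 2q^(1/2) + q^(3/2) - q^(5/2) + q^(7/2)
<D> = A^-14 - A^-10 + A^-6 - 2A^-2 - A^6; writhe 0
components 2, writhe 0 (6 crossings)
linking number lk(C1,C2) = -1
3-colorings: 9 of 3^6, det 6 — tricolorable
note: the 1 component pair carries total linking -1


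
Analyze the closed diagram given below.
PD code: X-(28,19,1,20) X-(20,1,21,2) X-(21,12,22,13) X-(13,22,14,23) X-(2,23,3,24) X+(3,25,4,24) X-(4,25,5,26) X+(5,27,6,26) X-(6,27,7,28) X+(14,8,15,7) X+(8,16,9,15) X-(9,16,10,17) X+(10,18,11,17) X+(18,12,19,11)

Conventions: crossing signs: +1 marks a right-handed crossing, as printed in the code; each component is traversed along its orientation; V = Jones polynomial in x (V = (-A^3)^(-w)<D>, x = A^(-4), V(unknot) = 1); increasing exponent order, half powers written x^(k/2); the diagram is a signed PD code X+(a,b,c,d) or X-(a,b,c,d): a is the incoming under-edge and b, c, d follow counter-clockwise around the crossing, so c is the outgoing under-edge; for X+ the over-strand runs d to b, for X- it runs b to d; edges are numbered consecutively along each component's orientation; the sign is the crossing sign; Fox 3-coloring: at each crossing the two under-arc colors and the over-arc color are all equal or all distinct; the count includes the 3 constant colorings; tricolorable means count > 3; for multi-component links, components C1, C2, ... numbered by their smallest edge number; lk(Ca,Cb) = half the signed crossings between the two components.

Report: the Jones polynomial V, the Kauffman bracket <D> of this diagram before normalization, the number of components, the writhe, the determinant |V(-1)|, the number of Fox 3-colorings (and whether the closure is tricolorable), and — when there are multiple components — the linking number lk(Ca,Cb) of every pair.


V(x) = -x^-5 + x^-4 - x^-3 + 2x^-2 - x^-1 + 2 - x
bracket: -A^-10 + 2A^-6 - A^-2 + 2A^2 - A^6 + A^10 - A^14, w = -2
1 component, writhe -2, over 14 crossings
det 9, colorings 9 of 3^14 — tricolorable
observation: w = -2 shifts under R1 moves; the (-A^3)^(2) factor cancels that in V


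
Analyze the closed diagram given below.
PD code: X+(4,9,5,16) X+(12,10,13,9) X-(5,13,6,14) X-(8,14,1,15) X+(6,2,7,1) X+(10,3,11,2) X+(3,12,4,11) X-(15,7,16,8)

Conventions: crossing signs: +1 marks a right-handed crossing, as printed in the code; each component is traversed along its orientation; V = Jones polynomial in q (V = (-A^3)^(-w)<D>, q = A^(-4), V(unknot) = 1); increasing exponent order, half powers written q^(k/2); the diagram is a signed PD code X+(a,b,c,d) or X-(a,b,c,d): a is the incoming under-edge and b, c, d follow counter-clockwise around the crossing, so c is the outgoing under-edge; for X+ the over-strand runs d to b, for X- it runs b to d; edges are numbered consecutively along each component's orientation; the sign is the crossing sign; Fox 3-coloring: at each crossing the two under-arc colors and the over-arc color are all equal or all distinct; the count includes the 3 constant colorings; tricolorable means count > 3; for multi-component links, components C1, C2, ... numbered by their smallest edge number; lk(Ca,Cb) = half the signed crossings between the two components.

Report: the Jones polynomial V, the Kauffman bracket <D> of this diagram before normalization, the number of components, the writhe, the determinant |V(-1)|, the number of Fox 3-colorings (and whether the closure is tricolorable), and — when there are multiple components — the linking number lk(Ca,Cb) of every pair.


Jones polynomial: V(q) = -q^(-3/2) + q^(-1/2) - 2q^(1/2) + q^(3/2) - 2q^(5/2) + q^(7/2)
<D> = A^-8 - 2A^-4 + 1 - 2A^4 + A^8 - A^12; writhe +2
components 2, writhe +2 (8 crossings)
linking number lk(C1,C2) = 0
3-colorings: 3 of 3^8, det 8 — not tricolorable
note: the 1 component pair carries total linking 0


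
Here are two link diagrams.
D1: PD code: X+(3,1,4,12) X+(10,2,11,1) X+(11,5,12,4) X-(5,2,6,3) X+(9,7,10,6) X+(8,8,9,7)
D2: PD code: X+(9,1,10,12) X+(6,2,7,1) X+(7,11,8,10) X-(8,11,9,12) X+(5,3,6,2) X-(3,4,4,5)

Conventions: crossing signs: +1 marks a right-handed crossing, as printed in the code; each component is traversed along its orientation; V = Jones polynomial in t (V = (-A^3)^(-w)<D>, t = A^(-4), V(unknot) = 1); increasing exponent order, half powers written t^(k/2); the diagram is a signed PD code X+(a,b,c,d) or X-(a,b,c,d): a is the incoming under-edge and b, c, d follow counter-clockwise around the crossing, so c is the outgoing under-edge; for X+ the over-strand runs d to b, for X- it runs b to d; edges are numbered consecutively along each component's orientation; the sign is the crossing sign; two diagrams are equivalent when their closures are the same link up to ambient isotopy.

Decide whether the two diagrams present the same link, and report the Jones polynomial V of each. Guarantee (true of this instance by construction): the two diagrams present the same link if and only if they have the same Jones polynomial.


equivalent: yes
D1 (bracket A^12; 6 crossings at w = +4): V = 1
V(D2) = 1  (w +2, c 6, <D> = A^6)
key observation: Reidemeister moves carry D1 (6 crossings) to D2 (6)


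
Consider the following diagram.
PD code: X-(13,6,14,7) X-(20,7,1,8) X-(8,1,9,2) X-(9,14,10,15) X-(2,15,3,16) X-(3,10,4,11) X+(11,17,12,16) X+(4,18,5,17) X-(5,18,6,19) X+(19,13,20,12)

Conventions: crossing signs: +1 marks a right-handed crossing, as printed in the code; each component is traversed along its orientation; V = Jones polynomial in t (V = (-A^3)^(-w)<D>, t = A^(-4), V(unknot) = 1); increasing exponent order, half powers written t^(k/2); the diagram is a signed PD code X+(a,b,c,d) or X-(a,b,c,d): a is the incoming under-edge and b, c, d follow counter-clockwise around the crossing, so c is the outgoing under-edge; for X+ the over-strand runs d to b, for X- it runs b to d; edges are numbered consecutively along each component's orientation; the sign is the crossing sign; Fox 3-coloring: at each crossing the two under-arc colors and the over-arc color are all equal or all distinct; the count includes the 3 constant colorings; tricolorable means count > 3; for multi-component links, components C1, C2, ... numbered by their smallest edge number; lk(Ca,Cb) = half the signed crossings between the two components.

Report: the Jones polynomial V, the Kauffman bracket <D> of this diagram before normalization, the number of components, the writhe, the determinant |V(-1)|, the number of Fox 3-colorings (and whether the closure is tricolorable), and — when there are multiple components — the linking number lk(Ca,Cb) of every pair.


Jones polynomial: V(t) = -t^-6 + t^-5 - t^-4 + 2t^-3 - t^-2 + t^-1
<D> = A^-8 - A^-4 + 2 - A^4 + A^8 - A^12; writhe -4
components 1, writhe -4 (10 crossings)
3-colorings: 3 of 3^10, det 7 — not tricolorable
note: w = -4 (over 10 crossings) is diagram-only; (-A^3)^(4) removes it from V


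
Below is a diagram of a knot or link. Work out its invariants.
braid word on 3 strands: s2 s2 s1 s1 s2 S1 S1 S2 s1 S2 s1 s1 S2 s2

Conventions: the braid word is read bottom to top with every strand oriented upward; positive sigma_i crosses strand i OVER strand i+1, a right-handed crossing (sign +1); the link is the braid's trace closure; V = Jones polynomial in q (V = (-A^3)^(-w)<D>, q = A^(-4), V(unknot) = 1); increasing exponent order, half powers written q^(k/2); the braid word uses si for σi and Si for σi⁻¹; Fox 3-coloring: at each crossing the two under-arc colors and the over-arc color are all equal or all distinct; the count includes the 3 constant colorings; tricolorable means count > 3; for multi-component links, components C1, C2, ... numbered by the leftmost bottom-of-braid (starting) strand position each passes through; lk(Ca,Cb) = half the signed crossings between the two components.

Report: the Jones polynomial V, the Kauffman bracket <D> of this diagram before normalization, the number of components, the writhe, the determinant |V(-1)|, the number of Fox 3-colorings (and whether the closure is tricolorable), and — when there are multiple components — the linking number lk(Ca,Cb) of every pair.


V(q) = -1 + 3q - 3q^2 + 5q^3 - 5q^4 + 4q^5 - 3q^6 + 2q^7 - q^8
bracket: -A^-20 + 2A^-16 - 3A^-12 + 4A^-8 - 5A^-4 + 5 - 3A^4 + 3A^8 - A^12, w = +4
1 component, writhe +4, over 14 crossings
det 27, colorings 9 of 3^14 — tricolorable
observation: the span of V is 8, forcing >= 8 crossings in any diagram
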